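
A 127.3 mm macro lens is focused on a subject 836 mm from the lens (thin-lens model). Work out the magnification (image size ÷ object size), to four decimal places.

Thin lens: 1/f = 1/dₒ + 1/dᵢ → 1/dᵢ = 1/127.3 − 1/836 = 0.0066593 mm⁻¹, so dᵢ ≈ 150.1662 mm.
Magnification m = dᵢ/dₒ = 150.1662/836 ≈ 0.17962.

0.1796×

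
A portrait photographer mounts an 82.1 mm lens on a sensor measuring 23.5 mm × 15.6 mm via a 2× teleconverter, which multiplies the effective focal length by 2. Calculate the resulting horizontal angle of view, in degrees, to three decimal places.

Effective focal length f = 82.1 × 2 = 164.2 mm.
α = 2·arctan(23.5 / (2 × 164.2)) = 2·arctan(0.07156) ≈ 8.1861°.

8.186°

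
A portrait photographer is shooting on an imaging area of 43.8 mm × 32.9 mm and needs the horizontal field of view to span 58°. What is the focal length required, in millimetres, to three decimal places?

39.509 mm

From α = 2·arctan(w/2f) we get f = w / (2·tan(α/2)).
With w = 43.8 mm and α/2 = 29°, tan(α/2) ≈ 0.55431, so f ≈ 43.8 / 1.10862 ≈ 39.5086 mm.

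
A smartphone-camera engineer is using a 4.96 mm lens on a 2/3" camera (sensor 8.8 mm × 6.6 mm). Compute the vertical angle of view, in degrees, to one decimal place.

Angle of view α = 2·arctan(h/2f) with h = 6.6 mm and f = 4.96 mm.
h/2f = 0.66532; arctan(0.66532) ≈ 33.6367°, so α ≈ 67.2734°.

67.3°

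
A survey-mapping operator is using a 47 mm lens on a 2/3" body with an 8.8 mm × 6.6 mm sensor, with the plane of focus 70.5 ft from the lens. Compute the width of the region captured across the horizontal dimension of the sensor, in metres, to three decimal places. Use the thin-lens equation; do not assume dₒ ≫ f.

4.015 m

dₒ: 70.5 ft × 304.8 mm/ft = 21488.40 mm.
Similar triangles through the lens centre give W/dₒ = w/dᵢ; with 1/f = 1/dₒ + 1/dᵢ this gives W = w·(dₒ − f)/f.
W = 8.8 mm × (21488.4 − 47) / 47 = 8.8 × 456.2000 ≈ 4014.560 mm = 4.01456 m.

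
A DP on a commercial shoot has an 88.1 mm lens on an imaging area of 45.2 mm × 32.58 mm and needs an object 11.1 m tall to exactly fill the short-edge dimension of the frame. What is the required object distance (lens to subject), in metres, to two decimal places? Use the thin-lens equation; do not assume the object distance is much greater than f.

30.10 m

W: 11.1 m = 11100 mm.
Magnification m = h/W = dᵢ/dₒ; combined with 1/f = 1/dₒ + 1/dᵢ this gives dₒ = f·(1 + W/h).
dₒ = 88.1 mm × (1 + 11100/32.58) = 88.1 × 341.6998 ≈ 30103.754 mm = 30.1038 m.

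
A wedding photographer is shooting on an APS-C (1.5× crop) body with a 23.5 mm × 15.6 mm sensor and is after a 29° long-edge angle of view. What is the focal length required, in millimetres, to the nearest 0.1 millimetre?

From α = 2·arctan(w/2f) we get f = w / (2·tan(α/2)).
With w = 23.5 mm and α/2 = 14.5°, tan(α/2) ≈ 0.25862, so f ≈ 23.5 / 0.51724 ≈ 45.4339 mm.

45.4 mm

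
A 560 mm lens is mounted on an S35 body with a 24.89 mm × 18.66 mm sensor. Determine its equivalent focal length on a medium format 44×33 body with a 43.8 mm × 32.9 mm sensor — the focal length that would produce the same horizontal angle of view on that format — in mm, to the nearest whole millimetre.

Equal angle of view means equal width/f ratio, so f₂ = f₁ · (width₂/width₁) = 560 × 43.8/24.89.
f₂ = 560 × 1.75974 ≈ 985.456 mm.

985 mm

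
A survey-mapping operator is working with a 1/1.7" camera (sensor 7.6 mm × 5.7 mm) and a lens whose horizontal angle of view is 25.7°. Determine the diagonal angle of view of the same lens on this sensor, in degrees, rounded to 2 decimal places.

From the horizontal AOV: f = 7.6 / (2·tan(12.85°)) = 7.6 / 0.45622 ≈ 16.6585 mm.
Sensor diagonal = √(7.6² + 5.7²) = √90.2500 ≈ 9.5000 mm.
Diagonal AOV = 2·arctan(9.5000 / (2 × 16.6585)) = 2·arctan(0.28514) ≈ 31.8300°.

31.83°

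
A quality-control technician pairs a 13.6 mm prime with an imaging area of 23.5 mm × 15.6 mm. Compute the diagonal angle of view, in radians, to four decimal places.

1.6071 rad

Sensor diagonal = √(23.5² + 15.6²) = √795.6100 ≈ 28.2066 mm.
Angle of view α = 2·arctan(d/2f) with d = 28.2066 mm and f = 13.6 mm.
d/2f = 1.03701; arctan(1.03701) ≈ 0.8036 rad, so α ≈ 1.6071 rad.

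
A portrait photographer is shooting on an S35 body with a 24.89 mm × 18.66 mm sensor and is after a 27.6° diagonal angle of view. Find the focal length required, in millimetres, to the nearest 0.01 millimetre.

63.32 mm

Sensor diagonal = √(24.89² + 18.66²) = √967.7077 ≈ 31.1080 mm.
From α = 2·arctan(d/2f) we get f = d / (2·tan(α/2)).
With d = 31.1080 mm and α/2 = 13.8°, tan(α/2) ≈ 0.24562, so f ≈ 31.1080 / 0.49125 ≈ 63.3245 mm.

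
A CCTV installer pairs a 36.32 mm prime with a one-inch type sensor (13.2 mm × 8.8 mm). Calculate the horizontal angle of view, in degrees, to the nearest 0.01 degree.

Angle of view α = 2·arctan(w/2f) with w = 13.2 mm and f = 36.32 mm.
w/2f = 0.18172; arctan(0.18172) ≈ 10.2993°, so α ≈ 20.5986°.

20.60°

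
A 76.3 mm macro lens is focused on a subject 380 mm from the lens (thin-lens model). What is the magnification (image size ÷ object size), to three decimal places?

0.251×

Thin lens: 1/f = 1/dₒ + 1/dᵢ → 1/dᵢ = 1/76.3 − 1/380 = 0.0104746 mm⁻¹, so dᵢ ≈ 95.4692 mm.
Magnification m = dᵢ/dₒ = 95.4692/380 ≈ 0.25123.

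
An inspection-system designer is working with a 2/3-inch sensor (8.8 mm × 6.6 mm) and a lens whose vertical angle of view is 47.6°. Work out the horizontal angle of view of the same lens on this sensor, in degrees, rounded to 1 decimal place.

60.9°

From the vertical AOV: f = 6.6 / (2·tan(23.8°)) = 6.6 / 0.88211 ≈ 7.4821 mm.
Horizontal AOV = 2·arctan(8.8 / (2 × 7.4821)) = 2·arctan(0.58807) ≈ 60.9170°.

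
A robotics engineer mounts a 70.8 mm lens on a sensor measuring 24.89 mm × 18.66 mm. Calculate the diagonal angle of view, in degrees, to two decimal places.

Sensor diagonal = √(24.89² + 18.66²) = √967.7077 ≈ 31.1080 mm.
Angle of view α = 2·arctan(d/2f) with d = 31.1080 mm and f = 70.8 mm.
d/2f = 0.21969; arctan(0.21969) ≈ 12.3904°, so α ≈ 24.7809°.

24.78°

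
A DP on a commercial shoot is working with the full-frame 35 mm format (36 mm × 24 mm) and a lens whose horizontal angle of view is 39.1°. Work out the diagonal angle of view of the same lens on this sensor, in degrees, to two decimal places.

From the horizontal AOV: f = 36 / (2·tan(19.55°)) = 36 / 0.71020 ≈ 50.6898 mm.
Sensor diagonal = √(36² + 24²) = √1872.0000 ≈ 43.2666 mm.
Diagonal AOV = 2·arctan(43.2666 / (2 × 50.6898)) = 2·arctan(0.42678) ≈ 46.2235°.

46.22°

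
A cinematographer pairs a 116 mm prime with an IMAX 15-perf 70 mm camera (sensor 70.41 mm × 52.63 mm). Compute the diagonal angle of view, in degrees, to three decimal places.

Sensor diagonal = √(70.41² + 52.63²) = √7727.4850 ≈ 87.9061 mm.
Angle of view α = 2·arctan(d/2f) with d = 87.9061 mm and f = 116 mm.
d/2f = 0.37891; arctan(0.37891) ≈ 20.7520°, so α ≈ 41.5040°.

41.504°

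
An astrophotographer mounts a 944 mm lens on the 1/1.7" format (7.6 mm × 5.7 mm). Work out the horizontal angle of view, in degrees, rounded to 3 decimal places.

Angle of view α = 2·arctan(w/2f) with w = 7.6 mm and f = 944 mm.
w/2f = 0.00403; arctan(0.00403) ≈ 0.2306°, so α ≈ 0.4613°.

0.461°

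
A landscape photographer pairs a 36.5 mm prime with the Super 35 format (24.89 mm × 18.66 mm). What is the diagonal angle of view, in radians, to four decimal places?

Sensor diagonal = √(24.89² + 18.66²) = √967.7077 ≈ 31.1080 mm.
Angle of view α = 2·arctan(d/2f) with d = 31.1080 mm and f = 36.5 mm.
d/2f = 0.42614; arctan(0.42614) ≈ 0.4028 rad, so α ≈ 0.8057 rad.

0.8057 rad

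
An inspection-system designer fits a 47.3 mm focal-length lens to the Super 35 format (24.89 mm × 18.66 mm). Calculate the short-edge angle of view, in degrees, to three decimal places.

Angle of view α = 2·arctan(h/2f) with h = 18.66 mm and f = 47.3 mm.
h/2f = 0.19725; arctan(0.19725) ≈ 11.1584°, so α ≈ 22.3169°.

22.317°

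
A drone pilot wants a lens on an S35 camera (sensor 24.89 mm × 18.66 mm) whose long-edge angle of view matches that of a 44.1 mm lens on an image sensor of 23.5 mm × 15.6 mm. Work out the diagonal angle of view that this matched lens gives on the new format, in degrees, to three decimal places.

Equal long-edge AOV ⇒ f₂ = f₁ · 24.89/23.5 = 44.1 × 1.05915 ≈ 46.7085 mm.
Sensor diagonal = √(24.89² + 18.66²) = √967.7077 ≈ 31.1080 mm.
Diagonal AOV on the new format = 2·arctan(31.1080 / (2 × 46.7085)) = 2·arctan(0.33300) ≈ 36.8357°.

36.836°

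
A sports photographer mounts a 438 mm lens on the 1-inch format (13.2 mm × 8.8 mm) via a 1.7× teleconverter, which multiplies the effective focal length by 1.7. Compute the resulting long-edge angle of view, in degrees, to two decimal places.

Effective focal length f = 438 × 1.7 = 744.6 mm.
α = 2·arctan(13.2 / (2 × 744.6)) = 2·arctan(0.00886) ≈ 1.0157°.

1.02°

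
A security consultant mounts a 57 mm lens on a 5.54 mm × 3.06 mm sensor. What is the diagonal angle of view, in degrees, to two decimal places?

Sensor diagonal = √(5.54² + 3.06²) = √40.0552 ≈ 6.3289 mm.
Angle of view α = 2·arctan(d/2f) with d = 6.3289 mm and f = 57 mm.
d/2f = 0.05552; arctan(0.05552) ≈ 3.1776°, so α ≈ 6.3552°.

6.36°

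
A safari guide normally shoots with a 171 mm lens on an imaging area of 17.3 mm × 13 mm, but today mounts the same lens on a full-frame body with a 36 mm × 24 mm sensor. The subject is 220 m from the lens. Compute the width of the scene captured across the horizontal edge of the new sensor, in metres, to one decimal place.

46.3 m

The focal length stays 171 mm; the relevant sensor dimension is now w = 36 mm. Object distance dₒ = 220 m = 220000 mm.
Thin-lens field width W = w·(dₒ − f)/f = 36 × (220000 − 171)/171 ≈ 46279.789 mm = 46.2798 m.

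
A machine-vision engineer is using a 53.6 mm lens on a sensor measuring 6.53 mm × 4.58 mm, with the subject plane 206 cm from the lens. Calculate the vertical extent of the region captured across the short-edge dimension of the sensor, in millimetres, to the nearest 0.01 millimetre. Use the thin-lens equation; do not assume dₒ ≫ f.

dₒ: 206 cm = 2060 mm.
Similar triangles through the lens centre give W/dₒ = h/dᵢ; with 1/f = 1/dₒ + 1/dᵢ this gives W = h·(dₒ − f)/f.
W = 4.58 mm × (2060 − 53.6) / 53.6 = 4.58 × 37.4328 ≈ 171.442 mm.

171.44 mm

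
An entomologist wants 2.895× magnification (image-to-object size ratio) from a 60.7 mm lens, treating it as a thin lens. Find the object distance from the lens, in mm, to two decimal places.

81.67 mm

With m = dᵢ/dₒ and 1/f = 1/dₒ + 1/dᵢ, substituting dᵢ = m·dₒ gives 1/f = (1 + 1/m)/dₒ, hence dₒ = f·(1 + 1/m).
dₒ = 60.7 × (1 + 1/2.895) = 60.7 × 1.34542 ≈ 81.667 mm.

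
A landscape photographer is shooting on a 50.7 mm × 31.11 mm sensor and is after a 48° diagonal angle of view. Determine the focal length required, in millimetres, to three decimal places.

66.801 mm

Sensor diagonal = √(50.7² + 31.11²) = √3538.3221 ≈ 59.4838 mm.
From α = 2·arctan(d/2f) we get f = d / (2·tan(α/2)).
With d = 59.4838 mm and α/2 = 24°, tan(α/2) ≈ 0.44523, so f ≈ 59.4838 / 0.89046 ≈ 66.8014 mm.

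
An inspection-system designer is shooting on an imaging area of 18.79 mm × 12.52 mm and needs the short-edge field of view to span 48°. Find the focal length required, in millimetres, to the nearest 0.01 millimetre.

From α = 2·arctan(h/2f) we get f = h / (2·tan(α/2)).
With h = 12.52 mm and α/2 = 24°, tan(α/2) ≈ 0.44523, so f ≈ 12.52 / 0.89046 ≈ 14.0602 mm.

14.06 mm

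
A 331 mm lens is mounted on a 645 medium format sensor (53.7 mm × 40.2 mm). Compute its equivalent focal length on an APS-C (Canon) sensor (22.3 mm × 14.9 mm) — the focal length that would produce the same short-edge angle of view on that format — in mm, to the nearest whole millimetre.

123 mm

Equal angle of view means equal height/f ratio, so f₂ = f₁ · (height₂/height₁) = 331 × 14.9/40.2.
f₂ = 331 × 0.37065 ≈ 122.684 mm.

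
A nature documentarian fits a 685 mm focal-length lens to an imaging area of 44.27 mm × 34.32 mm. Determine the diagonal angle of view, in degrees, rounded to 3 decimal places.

4.683°

Sensor diagonal = √(44.27² + 34.32²) = √3137.6953 ≈ 56.0151 mm.
Angle of view α = 2·arctan(d/2f) with d = 56.0151 mm and f = 685 mm.
d/2f = 0.04089; arctan(0.04089) ≈ 2.3413°, so α ≈ 4.6827°.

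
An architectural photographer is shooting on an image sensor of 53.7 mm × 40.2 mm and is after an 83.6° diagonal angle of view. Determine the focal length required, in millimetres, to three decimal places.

Sensor diagonal = √(53.7² + 40.2²) = √4499.7300 ≈ 67.0800 mm.
From α = 2·arctan(d/2f) we get f = d / (2·tan(α/2)).
With d = 67.0800 mm and α/2 = 41.8°, tan(α/2) ≈ 0.89410, so f ≈ 67.0800 / 1.78821 ≈ 37.5125 mm.

37.512 mm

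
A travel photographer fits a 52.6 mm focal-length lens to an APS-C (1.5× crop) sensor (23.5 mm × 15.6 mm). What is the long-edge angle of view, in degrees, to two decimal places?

25.18°

Angle of view α = 2·arctan(w/2f) with w = 23.5 mm and f = 52.6 mm.
w/2f = 0.22338; arctan(0.22338) ≈ 12.5922°, so α ≈ 25.1845°.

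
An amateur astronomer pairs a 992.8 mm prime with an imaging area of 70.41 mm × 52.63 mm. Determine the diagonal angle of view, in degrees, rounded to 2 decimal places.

5.07°

Sensor diagonal = √(70.41² + 52.63²) = √7727.4850 ≈ 87.9061 mm.
Angle of view α = 2·arctan(d/2f) with d = 87.9061 mm and f = 992.8 mm.
d/2f = 0.04427; arctan(0.04427) ≈ 2.5349°, so α ≈ 5.0699°.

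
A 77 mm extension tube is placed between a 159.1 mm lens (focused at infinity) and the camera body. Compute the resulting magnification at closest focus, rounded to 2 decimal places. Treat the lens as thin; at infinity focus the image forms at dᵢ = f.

The tube moves the image plane from f to f + e, so dᵢ = 159.1 + 77 = 236.1 mm. Focus is achieved when 1/f = 1/dₒ + 1/dᵢ, giving dₒ = 1/(1/f − 1/(f+e)).
Magnification m = dᵢ/dₒ = (f+e)·(1/f − 1/(f+e)) = e/f = 77/159.1 ≈ 0.4840.

0.48×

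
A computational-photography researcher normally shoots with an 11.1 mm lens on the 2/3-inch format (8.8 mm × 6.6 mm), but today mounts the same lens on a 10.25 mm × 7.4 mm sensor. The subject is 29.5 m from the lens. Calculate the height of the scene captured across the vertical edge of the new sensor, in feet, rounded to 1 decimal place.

64.5 ft

The focal length stays 11.1 mm; the relevant sensor dimension is now h = 7.4 mm. Object distance dₒ = 29.5 m = 29500 mm.
Thin-lens field height W = h·(dₒ − f)/f = 7.4 × (29500 − 11.1)/11.1 ≈ 19659.267 mm = 19659.267/304.8 ft = 64.4989 ft.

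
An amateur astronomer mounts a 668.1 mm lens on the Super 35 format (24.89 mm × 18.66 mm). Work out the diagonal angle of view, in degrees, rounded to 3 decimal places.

Sensor diagonal = √(24.89² + 18.66²) = √967.7077 ≈ 31.1080 mm.
Angle of view α = 2·arctan(d/2f) with d = 31.1080 mm and f = 668.1 mm.
d/2f = 0.02328; arctan(0.02328) ≈ 1.3337°, so α ≈ 2.6673°.

2.667°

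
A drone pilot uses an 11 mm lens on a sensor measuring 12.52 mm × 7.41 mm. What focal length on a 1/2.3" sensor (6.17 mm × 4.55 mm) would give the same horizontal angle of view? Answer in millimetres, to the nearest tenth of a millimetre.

5.4 mm

Equal angle of view means equal width/f ratio, so f₂ = f₁ · (width₂/width₁) = 11 × 6.17/12.52.
f₂ = 11 × 0.49281 ≈ 5.421 mm.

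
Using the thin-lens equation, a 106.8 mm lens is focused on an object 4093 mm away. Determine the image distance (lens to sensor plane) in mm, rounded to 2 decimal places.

109.66 mm

1/dᵢ = 1/f − 1/dₒ = 1/106.8 − 1/4093 = 0.0091190 mm⁻¹.
dᵢ = 1/0.0091190 ≈ 109.6614 mm.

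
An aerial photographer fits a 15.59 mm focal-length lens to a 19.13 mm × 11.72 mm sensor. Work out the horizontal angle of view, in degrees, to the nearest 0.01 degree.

63.06°

Angle of view α = 2·arctan(w/2f) with w = 19.13 mm and f = 15.59 mm.
w/2f = 0.61353; arctan(0.61353) ≈ 31.5305°, so α ≈ 63.0611°.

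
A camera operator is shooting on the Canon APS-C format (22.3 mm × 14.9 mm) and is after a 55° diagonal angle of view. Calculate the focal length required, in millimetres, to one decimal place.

Sensor diagonal = √(22.3² + 14.9²) = √719.3000 ≈ 26.8198 mm.
From α = 2·arctan(d/2f) we get f = d / (2·tan(α/2)).
With d = 26.8198 mm and α/2 = 27.5°, tan(α/2) ≈ 0.52057, so f ≈ 26.8198 / 1.04113 ≈ 25.7601 mm.

25.8 mm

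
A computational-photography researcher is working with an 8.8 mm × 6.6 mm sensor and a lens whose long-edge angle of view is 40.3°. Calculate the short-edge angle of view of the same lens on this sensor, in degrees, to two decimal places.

30.77°

From the long-edge AOV: f = 8.8 / (2·tan(20.15°)) = 8.8 / 0.73388 ≈ 11.9911 mm.
Short-edge AOV = 2·arctan(6.6 / (2 × 11.9911)) = 2·arctan(0.27520) ≈ 30.7742°.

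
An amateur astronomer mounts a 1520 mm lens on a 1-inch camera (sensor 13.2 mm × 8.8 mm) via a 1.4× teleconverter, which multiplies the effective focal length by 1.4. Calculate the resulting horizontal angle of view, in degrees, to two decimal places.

0.36°

Effective focal length f = 1520 × 1.4 = 2128 mm.
α = 2·arctan(13.2 / (2 × 2128)) = 2·arctan(0.00310) ≈ 0.3554°.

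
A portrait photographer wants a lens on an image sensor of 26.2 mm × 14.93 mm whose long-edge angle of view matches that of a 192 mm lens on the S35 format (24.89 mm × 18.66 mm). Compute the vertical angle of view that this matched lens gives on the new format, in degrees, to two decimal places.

Equal long-edge AOV ⇒ f₂ = f₁ · 26.2/24.89 = 192 × 1.05263 ≈ 202.1053 mm.
Vertical AOV on the new format = 2·arctan(14.93 / (2 × 202.1053)) = 2·arctan(0.03694) ≈ 4.2307°.

4.23°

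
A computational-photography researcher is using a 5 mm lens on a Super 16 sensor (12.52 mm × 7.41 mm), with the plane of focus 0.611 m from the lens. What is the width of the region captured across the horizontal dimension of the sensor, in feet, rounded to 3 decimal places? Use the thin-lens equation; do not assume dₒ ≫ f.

4.978 ft

dₒ: 0.611 m = 611 mm.
Similar triangles through the lens centre give W/dₒ = w/dᵢ; with 1/f = 1/dₒ + 1/dᵢ this gives W = w·(dₒ − f)/f.
W = 12.52 mm × (611 − 5) / 5 = 12.52 × 121.2000 ≈ 1517.424 mm = 1517.424/304.8 ft = 4.97843 ft.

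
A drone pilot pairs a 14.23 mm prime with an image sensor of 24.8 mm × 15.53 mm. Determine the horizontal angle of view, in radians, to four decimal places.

1.4336 rad

Angle of view α = 2·arctan(w/2f) with w = 24.8 mm and f = 14.23 mm.
w/2f = 0.87140; arctan(0.87140) ≈ 0.7168 rad, so α ≈ 1.4336 rad.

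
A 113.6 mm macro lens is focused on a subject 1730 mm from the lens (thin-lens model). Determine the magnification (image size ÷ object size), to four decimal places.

Thin lens: 1/f = 1/dₒ + 1/dᵢ → 1/dᵢ = 1/113.6 − 1/1730 = 0.0082248 mm⁻¹, so dᵢ ≈ 121.5838 mm.
Magnification m = dᵢ/dₒ = 121.5838/1730 ≈ 0.07028.

0.0703×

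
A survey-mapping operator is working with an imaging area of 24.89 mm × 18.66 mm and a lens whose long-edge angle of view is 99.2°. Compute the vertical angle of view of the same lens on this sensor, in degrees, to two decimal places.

From the long-edge AOV: f = 24.89 / (2·tan(49.6°)) = 24.89 / 2.34999 ≈ 10.5915 mm.
Vertical AOV = 2·arctan(18.66 / (2 × 10.5915)) = 2·arctan(0.88089) ≈ 82.7532°.

82.75°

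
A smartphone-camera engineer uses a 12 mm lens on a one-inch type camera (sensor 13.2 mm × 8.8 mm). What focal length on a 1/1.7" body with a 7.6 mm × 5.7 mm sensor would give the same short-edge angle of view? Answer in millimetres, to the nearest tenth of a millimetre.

7.8 mm

Equal angle of view means equal height/f ratio, so f₂ = f₁ · (height₂/height₁) = 12 × 5.7/8.8.
f₂ = 12 × 0.64773 ≈ 7.773 mm.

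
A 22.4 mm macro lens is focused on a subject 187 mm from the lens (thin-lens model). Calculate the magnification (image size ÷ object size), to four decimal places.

Thin lens: 1/f = 1/dₒ + 1/dᵢ → 1/dᵢ = 1/22.4 − 1/187 = 0.0392953 mm⁻¹, so dᵢ ≈ 25.4484 mm.
Magnification m = dᵢ/dₒ = 25.4484/187 ≈ 0.13609.

0.1361×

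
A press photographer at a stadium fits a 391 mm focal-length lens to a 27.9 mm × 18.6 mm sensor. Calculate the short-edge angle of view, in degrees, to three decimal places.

Angle of view α = 2·arctan(h/2f) with h = 18.6 mm and f = 391 mm.
h/2f = 0.02379; arctan(0.02379) ≈ 1.3625°, so α ≈ 2.7251°.

2.725°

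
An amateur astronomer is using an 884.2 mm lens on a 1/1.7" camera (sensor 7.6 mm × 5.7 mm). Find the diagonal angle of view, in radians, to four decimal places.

0.0107 rad

Sensor diagonal = √(7.6² + 5.7²) = √90.2500 ≈ 9.5000 mm.
Angle of view α = 2·arctan(d/2f) with d = 9.5000 mm and f = 884.2 mm.
d/2f = 0.00537; arctan(0.00537) ≈ 0.0054 rad, so α ≈ 0.0107 rad.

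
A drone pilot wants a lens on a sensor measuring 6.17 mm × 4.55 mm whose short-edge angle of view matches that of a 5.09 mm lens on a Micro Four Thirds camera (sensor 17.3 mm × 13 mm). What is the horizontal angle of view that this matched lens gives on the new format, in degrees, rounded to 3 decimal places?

Equal short-edge AOV ⇒ f₂ = f₁ · 4.55/13 = 5.09 × 0.35000 ≈ 1.7815 mm.
Horizontal AOV on the new format = 2·arctan(6.17 / (2 × 1.7815)) = 2·arctan(1.73169) ≈ 119.9896°.

119.990°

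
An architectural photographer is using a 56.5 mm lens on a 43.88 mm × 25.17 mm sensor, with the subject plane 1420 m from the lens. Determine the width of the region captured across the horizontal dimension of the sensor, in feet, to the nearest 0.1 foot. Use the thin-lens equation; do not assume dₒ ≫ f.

3618.0 ft

dₒ: 1420 m = 1.42e+06 mm.
Similar triangles through the lens centre give W/dₒ = w/dᵢ; with 1/f = 1/dₒ + 1/dᵢ this gives W = w·(dₒ − f)/f.
W = 43.88 mm × (1.42e+06 − 56.5) / 56.5 = 43.88 × 25131.7434 ≈ 1102780.899 mm = 1102780.899/304.8 ft = 3618.05 ft.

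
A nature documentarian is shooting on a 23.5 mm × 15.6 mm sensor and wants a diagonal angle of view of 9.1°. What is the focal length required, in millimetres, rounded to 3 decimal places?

177.222 mm

Sensor diagonal = √(23.5² + 15.6²) = √795.6100 ≈ 28.2066 mm.
From α = 2·arctan(d/2f) we get f = d / (2·tan(α/2)).
With d = 28.2066 mm and α/2 = 4.55°, tan(α/2) ≈ 0.07958, so f ≈ 28.2066 / 0.15916 ≈ 177.2218 mm.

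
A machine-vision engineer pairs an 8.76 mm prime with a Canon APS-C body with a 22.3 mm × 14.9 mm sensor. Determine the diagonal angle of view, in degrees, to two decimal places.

Sensor diagonal = √(22.3² + 14.9²) = √719.3000 ≈ 26.8198 mm.
Angle of view α = 2·arctan(d/2f) with d = 26.8198 mm and f = 8.76 mm.
d/2f = 1.53081; arctan(1.53081) ≈ 56.8454°, so α ≈ 113.6909°.

113.69°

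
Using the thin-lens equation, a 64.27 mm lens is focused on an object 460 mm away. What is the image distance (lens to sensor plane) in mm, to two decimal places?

1/dᵢ = 1/f − 1/dₒ = 1/64.27 − 1/460 = 0.0133854 mm⁻¹.
dᵢ = 1/0.0133854 ≈ 74.7080 mm.

74.71 mm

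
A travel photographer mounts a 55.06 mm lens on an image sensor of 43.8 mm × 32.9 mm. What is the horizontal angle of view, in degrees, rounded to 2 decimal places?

43.38°

Angle of view α = 2·arctan(w/2f) with w = 43.8 mm and f = 55.06 mm.
w/2f = 0.39775; arctan(0.39775) ≈ 21.6901°, so α ≈ 43.3802°.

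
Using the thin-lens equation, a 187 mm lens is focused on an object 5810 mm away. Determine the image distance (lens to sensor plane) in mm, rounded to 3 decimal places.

193.219 mm

1/dᵢ = 1/f − 1/dₒ = 1/187 − 1/5810 = 0.0051755 mm⁻¹.
dᵢ = 1/0.0051755 ≈ 193.2189 mm.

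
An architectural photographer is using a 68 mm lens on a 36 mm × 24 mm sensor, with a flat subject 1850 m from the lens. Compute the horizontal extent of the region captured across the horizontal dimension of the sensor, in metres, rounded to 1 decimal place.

dₒ: 1850 m = 1.85e+06 mm.
Similar triangles through the lens centre give W/dₒ = w/dᵢ; with 1/f = 1/dₒ + 1/dᵢ this gives W = w·(dₒ − f)/f.
W = 36 mm × (1.85e+06 − 68) / 68 = 36 × 27204.8824 ≈ 979375.765 mm = 979.376 m.

979.4 m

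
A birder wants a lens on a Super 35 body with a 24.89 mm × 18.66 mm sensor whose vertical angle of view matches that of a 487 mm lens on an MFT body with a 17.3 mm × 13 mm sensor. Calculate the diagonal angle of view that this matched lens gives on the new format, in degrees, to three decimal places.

Equal vertical AOV ⇒ f₂ = f₁ · 18.66/13 = 487 × 1.43538 ≈ 699.0323 mm.
Sensor diagonal = √(24.89² + 18.66²) = √967.7077 ≈ 31.1080 mm.
Diagonal AOV on the new format = 2·arctan(31.1080 / (2 × 699.0323)) = 2·arctan(0.02225) ≈ 2.5493°.

2.549°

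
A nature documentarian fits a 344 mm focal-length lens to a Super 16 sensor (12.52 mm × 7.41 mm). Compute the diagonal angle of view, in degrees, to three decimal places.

Sensor diagonal = √(12.52² + 7.41²) = √211.6585 ≈ 14.5485 mm.
Angle of view α = 2·arctan(d/2f) with d = 14.5485 mm and f = 344 mm.
d/2f = 0.02115; arctan(0.02115) ≈ 1.2114°, so α ≈ 2.4228°.

2.423°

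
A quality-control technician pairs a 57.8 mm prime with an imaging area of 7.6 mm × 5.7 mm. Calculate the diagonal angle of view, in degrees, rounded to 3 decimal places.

Sensor diagonal = √(7.6² + 5.7²) = √90.2500 ≈ 9.5000 mm.
Angle of view α = 2·arctan(d/2f) with d = 9.5000 mm and f = 57.8 mm.
d/2f = 0.08218; arctan(0.08218) ≈ 4.6980°, so α ≈ 9.3960°.

9.396°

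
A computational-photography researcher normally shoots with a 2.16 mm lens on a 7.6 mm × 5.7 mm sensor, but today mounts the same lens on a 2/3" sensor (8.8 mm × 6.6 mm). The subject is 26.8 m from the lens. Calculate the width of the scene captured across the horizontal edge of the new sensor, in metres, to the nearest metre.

The focal length stays 2.16 mm; the relevant sensor dimension is now w = 8.8 mm. Object distance dₒ = 26.8 m = 26800 mm.
Thin-lens field width W = w·(dₒ − f)/f = 8.8 × (26800 − 2.16)/2.16 ≈ 109176.385 mm = 109.176 m.

109 m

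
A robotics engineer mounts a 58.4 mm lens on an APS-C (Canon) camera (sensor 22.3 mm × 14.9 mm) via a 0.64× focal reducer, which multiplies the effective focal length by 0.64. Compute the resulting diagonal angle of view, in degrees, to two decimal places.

39.47°

Effective focal length f = 58.4 × 0.64 = 37.376 mm.
Sensor diagonal = √(22.3² + 14.9²) = √719.3000 ≈ 26.8198 mm.
α = 2·arctan(26.820 / (2 × 37.376)) = 2·arctan(0.35878) ≈ 39.4743°.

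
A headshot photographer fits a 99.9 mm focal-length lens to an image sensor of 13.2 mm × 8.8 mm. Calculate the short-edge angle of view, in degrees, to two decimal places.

5.04°

Angle of view α = 2·arctan(h/2f) with h = 8.8 mm and f = 99.9 mm.
h/2f = 0.04404; arctan(0.04404) ≈ 2.5219°, so α ≈ 5.0438°.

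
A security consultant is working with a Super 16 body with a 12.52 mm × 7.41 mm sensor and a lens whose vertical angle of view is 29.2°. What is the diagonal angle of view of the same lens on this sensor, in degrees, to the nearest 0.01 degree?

From the vertical AOV: f = 7.41 / (2·tan(14.6°)) = 7.41 / 0.52096 ≈ 14.2237 mm.
Sensor diagonal = √(12.52² + 7.41²) = √211.6585 ≈ 14.5485 mm.
Diagonal AOV = 2·arctan(14.5485 / (2 × 14.2237)) = 2·arctan(0.51142) ≈ 54.1719°.

54.17°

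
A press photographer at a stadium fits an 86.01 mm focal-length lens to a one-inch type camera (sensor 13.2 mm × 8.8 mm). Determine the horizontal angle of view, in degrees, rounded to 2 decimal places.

8.78°

Angle of view α = 2·arctan(w/2f) with w = 13.2 mm and f = 86.01 mm.
w/2f = 0.07674; arctan(0.07674) ≈ 4.3880°, so α ≈ 8.7760°.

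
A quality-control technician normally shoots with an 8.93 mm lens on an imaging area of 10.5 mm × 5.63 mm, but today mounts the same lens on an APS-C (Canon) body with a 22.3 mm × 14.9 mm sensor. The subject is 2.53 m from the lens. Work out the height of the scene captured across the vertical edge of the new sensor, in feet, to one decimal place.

The focal length stays 8.93 mm; the relevant sensor dimension is now h = 14.9 mm. Object distance dₒ = 2.53 m = 2530 mm.
Thin-lens field height W = h·(dₒ − f)/f = 14.9 × (2530 − 8.93)/8.93 ≈ 4206.489 mm = 4206.489/304.8 ft = 13.8008 ft.

13.8 ft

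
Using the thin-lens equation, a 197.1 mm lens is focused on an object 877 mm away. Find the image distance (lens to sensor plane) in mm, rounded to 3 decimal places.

1/dᵢ = 1/f − 1/dₒ = 1/197.1 − 1/877 = 0.0039333 mm⁻¹.
dᵢ = 1/0.0039333 ≈ 254.2384 mm.

254.238 mm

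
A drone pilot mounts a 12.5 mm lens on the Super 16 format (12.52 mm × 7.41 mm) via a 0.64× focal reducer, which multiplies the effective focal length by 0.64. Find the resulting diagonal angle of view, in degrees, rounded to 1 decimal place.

84.6°

Effective focal length f = 12.5 × 0.64 = 8 mm.
Sensor diagonal = √(12.52² + 7.41²) = √211.6585 ≈ 14.5485 mm.
α = 2·arctan(14.548 / (2 × 8)) = 2·arctan(0.90928) ≈ 84.5593°.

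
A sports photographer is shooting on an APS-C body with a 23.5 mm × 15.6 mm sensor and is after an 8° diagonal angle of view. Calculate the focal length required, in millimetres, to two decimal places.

Sensor diagonal = √(23.5² + 15.6²) = √795.6100 ≈ 28.2066 mm.
From α = 2·arctan(d/2f) we get f = d / (2·tan(α/2)).
With d = 28.2066 mm and α/2 = 4°, tan(α/2) ≈ 0.06993, so f ≈ 28.2066 / 0.13985 ≈ 201.6863 mm.

201.69 mm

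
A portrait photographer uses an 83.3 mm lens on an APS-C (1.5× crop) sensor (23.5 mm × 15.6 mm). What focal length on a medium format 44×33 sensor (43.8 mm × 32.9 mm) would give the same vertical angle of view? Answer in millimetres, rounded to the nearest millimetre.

176 mm

Equal angle of view means equal height/f ratio, so f₂ = f₁ · (height₂/height₁) = 83.3 × 32.9/15.6.
f₂ = 83.3 × 2.10897 ≈ 175.678 mm.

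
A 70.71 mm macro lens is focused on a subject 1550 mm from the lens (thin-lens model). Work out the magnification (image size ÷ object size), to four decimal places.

Thin lens: 1/f = 1/dₒ + 1/dᵢ → 1/dᵢ = 1/70.71 − 1/1550 = 0.0134971 mm⁻¹, so dᵢ ≈ 74.0899 mm.
Magnification m = dᵢ/dₒ = 74.0899/1550 ≈ 0.04780.

0.0478×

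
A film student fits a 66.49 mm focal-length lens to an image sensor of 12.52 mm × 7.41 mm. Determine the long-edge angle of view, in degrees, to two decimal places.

10.76°

Angle of view α = 2·arctan(w/2f) with w = 12.52 mm and f = 66.49 mm.
w/2f = 0.09415; arctan(0.09415) ≈ 5.3785°, so α ≈ 10.7570°.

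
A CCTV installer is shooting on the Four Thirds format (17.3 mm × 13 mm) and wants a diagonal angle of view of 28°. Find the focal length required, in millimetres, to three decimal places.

43.397 mm

Sensor diagonal = √(17.3² + 13²) = √468.2900 ≈ 21.6400 mm.
From α = 2·arctan(d/2f) we get f = d / (2·tan(α/2)).
With d = 21.6400 mm and α/2 = 14°, tan(α/2) ≈ 0.24933, so f ≈ 21.6400 / 0.49866 ≈ 43.3967 mm.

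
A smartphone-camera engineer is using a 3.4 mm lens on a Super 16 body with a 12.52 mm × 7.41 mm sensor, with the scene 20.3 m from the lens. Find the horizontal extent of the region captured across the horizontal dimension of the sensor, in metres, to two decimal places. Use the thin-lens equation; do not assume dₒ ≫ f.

dₒ: 20.3 m = 20300 mm.
Similar triangles through the lens centre give W/dₒ = w/dᵢ; with 1/f = 1/dₒ + 1/dᵢ this gives W = w·(dₒ − f)/f.
W = 12.52 mm × (20300 − 3.4) / 3.4 = 12.52 × 5969.5882 ≈ 74739.245 mm = 74.7392 m.

74.74 m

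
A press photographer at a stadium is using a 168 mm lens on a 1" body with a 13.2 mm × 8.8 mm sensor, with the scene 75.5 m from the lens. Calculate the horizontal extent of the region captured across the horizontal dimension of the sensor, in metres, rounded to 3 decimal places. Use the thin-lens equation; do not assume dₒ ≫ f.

dₒ: 75.5 m = 75500 mm.
Similar triangles through the lens centre give W/dₒ = w/dᵢ; with 1/f = 1/dₒ + 1/dᵢ this gives W = w·(dₒ − f)/f.
W = 13.2 mm × (75500 − 168) / 168 = 13.2 × 448.4048 ≈ 5918.943 mm = 5.91894 m.

5.919 m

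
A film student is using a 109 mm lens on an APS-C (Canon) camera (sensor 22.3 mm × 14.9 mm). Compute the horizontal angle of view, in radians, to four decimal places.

0.2039 rad

Angle of view α = 2·arctan(w/2f) with w = 22.3 mm and f = 109 mm.
w/2f = 0.10229; arctan(0.10229) ≈ 0.1019 rad, so α ≈ 0.2039 rad.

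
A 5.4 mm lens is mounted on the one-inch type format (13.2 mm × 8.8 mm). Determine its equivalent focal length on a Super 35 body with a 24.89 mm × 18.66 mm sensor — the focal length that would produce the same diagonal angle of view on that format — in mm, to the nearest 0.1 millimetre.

Sensor diagonal = √(13.2² + 8.8²) = √251.6800 ≈ 15.8644 mm.
Sensor diagonal = √(24.89² + 18.66²) = √967.7077 ≈ 31.1080 mm.
Equal angle of view means equal diagonal/f ratio, so f₂ = f₁ · (diagonal₂/diagonal₁) = 5.4 × 31.1080/15.8644.
f₂ = 5.4 × 1.96087 ≈ 10.589 mm.

10.6 mm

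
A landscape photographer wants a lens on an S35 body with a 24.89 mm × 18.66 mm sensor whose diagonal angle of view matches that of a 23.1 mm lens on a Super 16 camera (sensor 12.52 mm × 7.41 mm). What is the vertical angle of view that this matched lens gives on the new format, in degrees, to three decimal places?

Sensor diagonal = √(12.52² + 7.41²) = √211.6585 ≈ 14.5485 mm.
Sensor diagonal = √(24.89² + 18.66²) = √967.7077 ≈ 31.1080 mm.
Equal diagonal AOV ⇒ f₂ = f₁ · 31.1080/14.5485 = 23.1 × 2.13823 ≈ 49.3931 mm.
Vertical AOV on the new format = 2·arctan(18.66 / (2 × 49.3931)) = 2·arctan(0.18889) ≈ 21.3935°.

21.393°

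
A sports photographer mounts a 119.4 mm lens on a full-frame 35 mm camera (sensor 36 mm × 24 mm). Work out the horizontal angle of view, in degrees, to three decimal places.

17.146°

Angle of view α = 2·arctan(w/2f) with w = 36 mm and f = 119.4 mm.
w/2f = 0.15075; arctan(0.15075) ≈ 8.5730°, so α ≈ 17.1460°.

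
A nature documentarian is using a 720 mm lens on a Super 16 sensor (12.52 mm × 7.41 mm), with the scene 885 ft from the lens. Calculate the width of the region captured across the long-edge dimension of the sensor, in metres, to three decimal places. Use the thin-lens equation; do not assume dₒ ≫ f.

4.678 m

dₒ: 885 ft × 304.8 mm/ft = 269747.99 mm.
Similar triangles through the lens centre give W/dₒ = w/dᵢ; with 1/f = 1/dₒ + 1/dᵢ this gives W = w·(dₒ − f)/f.
W = 12.52 mm × (269748 − 720) / 720 = 12.52 × 373.6500 ≈ 4678.098 mm = 4.6781 m.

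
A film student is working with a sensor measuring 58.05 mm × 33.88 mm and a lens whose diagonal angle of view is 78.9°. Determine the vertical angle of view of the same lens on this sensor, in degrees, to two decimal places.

45.06°

Sensor diagonal = √(58.05² + 33.88²) = √4517.6569 ≈ 67.2135 mm.
From the diagonal AOV: f = 67.2135 / (2·tan(39.45°)) = 67.2135 / 1.64574 ≈ 40.8408 mm.
Vertical AOV = 2·arctan(33.88 / (2 × 40.8408)) = 2·arctan(0.41478) ≈ 45.0555°.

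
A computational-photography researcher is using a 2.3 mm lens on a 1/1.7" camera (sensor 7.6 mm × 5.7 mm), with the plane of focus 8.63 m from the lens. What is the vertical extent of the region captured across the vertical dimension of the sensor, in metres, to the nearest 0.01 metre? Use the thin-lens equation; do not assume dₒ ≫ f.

dₒ: 8.63 m = 8630 mm.
Similar triangles through the lens centre give W/dₒ = h/dᵢ; with 1/f = 1/dₒ + 1/dᵢ this gives W = h·(dₒ − f)/f.
W = 5.7 mm × (8630 − 2.3) / 2.3 = 5.7 × 3751.1739 ≈ 21381.691 mm = 21.3817 m.

21.38 m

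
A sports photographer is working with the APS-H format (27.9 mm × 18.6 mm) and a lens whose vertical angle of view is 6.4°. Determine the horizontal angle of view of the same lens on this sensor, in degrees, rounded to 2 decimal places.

From the vertical AOV: f = 18.6 / (2·tan(3.2°)) = 18.6 / 0.11182 ≈ 166.3427 mm.
Horizontal AOV = 2·arctan(27.9 / (2 × 166.3427)) = 2·arctan(0.08386) ≈ 9.5876°.

9.59°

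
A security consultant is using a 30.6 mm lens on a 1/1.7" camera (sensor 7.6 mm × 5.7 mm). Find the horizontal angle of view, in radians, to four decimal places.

Angle of view α = 2·arctan(w/2f) with w = 7.6 mm and f = 30.6 mm.
w/2f = 0.12418; arctan(0.12418) ≈ 0.1236 rad, so α ≈ 0.2471 rad.

0.2471 rad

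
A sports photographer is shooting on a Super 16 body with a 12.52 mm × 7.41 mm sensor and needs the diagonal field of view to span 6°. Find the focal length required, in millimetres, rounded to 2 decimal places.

Sensor diagonal = √(12.52² + 7.41²) = √211.6585 ≈ 14.5485 mm.
From α = 2·arctan(d/2f) we get f = d / (2·tan(α/2)).
With d = 14.5485 mm and α/2 = 3°, tan(α/2) ≈ 0.05241, so f ≈ 14.5485 / 0.10482 ≈ 138.8008 mm.

138.80 mm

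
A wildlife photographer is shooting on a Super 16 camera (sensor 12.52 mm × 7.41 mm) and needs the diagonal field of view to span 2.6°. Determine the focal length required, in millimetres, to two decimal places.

Sensor diagonal = √(12.52² + 7.41²) = √211.6585 ≈ 14.5485 mm.
From α = 2·arctan(d/2f) we get f = d / (2·tan(α/2)).
With d = 14.5485 mm and α/2 = 1.3°, tan(α/2) ≈ 0.02269, so f ≈ 14.5485 / 0.04539 ≈ 320.5477 mm.

320.55 mm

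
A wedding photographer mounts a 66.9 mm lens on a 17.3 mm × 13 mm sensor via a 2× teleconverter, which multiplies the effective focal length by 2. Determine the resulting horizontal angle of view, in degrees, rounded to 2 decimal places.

Effective focal length f = 66.9 × 2 = 133.8 mm.
α = 2·arctan(17.3 / (2 × 133.8)) = 2·arctan(0.06465) ≈ 7.3979°.

7.40°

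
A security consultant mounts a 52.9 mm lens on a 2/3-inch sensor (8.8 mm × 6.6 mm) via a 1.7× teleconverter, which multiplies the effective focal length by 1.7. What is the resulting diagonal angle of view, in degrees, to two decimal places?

7.00°

Effective focal length f = 52.9 × 1.7 = 89.93 mm.
Sensor diagonal = √(8.8² + 6.6²) = √121.0000 ≈ 11.0000 mm.
α = 2·arctan(11.000 / (2 × 89.93)) = 2·arctan(0.06116) ≈ 6.9996°.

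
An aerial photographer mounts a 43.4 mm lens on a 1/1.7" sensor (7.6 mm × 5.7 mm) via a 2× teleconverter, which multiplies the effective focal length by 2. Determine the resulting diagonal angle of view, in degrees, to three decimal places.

Effective focal length f = 43.4 × 2 = 86.8 mm.
Sensor diagonal = √(7.6² + 5.7²) = √90.2500 ≈ 9.5000 mm.
α = 2·arctan(9.500 / (2 × 86.8)) = 2·arctan(0.05472) ≈ 6.2646°.

6.265°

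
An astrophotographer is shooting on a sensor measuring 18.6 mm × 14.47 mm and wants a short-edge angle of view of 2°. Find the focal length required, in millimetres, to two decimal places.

414.49 mm

From α = 2·arctan(h/2f) we get f = h / (2·tan(α/2)).
With h = 14.47 mm and α/2 = 1°, tan(α/2) ≈ 0.01746, so f ≈ 14.47 / 0.03491 ≈ 414.4929 mm.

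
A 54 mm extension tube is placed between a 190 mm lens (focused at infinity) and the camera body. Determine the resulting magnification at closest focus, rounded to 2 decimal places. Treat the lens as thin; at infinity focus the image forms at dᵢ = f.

0.28×

The tube moves the image plane from f to f + e, so dᵢ = 190 + 54 = 244 mm. Focus is achieved when 1/f = 1/dₒ + 1/dᵢ, giving dₒ = 1/(1/f − 1/(f+e)).
Magnification m = dᵢ/dₒ = (f+e)·(1/f − 1/(f+e)) = e/f = 54/190 ≈ 0.2842.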